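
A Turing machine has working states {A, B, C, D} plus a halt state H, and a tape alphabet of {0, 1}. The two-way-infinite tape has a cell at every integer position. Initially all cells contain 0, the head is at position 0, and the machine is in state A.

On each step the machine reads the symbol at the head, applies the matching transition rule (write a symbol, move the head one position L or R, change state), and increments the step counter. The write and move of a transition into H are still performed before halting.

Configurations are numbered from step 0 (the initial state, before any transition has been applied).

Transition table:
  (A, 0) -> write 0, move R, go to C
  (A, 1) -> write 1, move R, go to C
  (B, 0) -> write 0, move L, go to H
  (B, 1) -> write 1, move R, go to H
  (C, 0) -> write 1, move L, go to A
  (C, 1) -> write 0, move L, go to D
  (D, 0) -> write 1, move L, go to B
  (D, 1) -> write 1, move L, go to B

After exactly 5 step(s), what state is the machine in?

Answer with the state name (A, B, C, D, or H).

Answer: B

Derivation:
Step 1: in state A at pos 0, read 0 -> (A,0)->write 0,move R,goto C. Now: state=C, head=1, tape[-1..2]=0000 (head:   ^)
Step 2: in state C at pos 1, read 0 -> (C,0)->write 1,move L,goto A. Now: state=A, head=0, tape[-1..2]=0010 (head:  ^)
Step 3: in state A at pos 0, read 0 -> (A,0)->write 0,move R,goto C. Now: state=C, head=1, tape[-1..2]=0010 (head:   ^)
Step 4: in state C at pos 1, read 1 -> (C,1)->write 0,move L,goto D. Now: state=D, head=0, tape[-1..2]=0000 (head:  ^)
Step 5: in state D at pos 0, read 0 -> (D,0)->write 1,move L,goto B. Now: state=B, head=-1, tape[-2..2]=00100 (head:  ^)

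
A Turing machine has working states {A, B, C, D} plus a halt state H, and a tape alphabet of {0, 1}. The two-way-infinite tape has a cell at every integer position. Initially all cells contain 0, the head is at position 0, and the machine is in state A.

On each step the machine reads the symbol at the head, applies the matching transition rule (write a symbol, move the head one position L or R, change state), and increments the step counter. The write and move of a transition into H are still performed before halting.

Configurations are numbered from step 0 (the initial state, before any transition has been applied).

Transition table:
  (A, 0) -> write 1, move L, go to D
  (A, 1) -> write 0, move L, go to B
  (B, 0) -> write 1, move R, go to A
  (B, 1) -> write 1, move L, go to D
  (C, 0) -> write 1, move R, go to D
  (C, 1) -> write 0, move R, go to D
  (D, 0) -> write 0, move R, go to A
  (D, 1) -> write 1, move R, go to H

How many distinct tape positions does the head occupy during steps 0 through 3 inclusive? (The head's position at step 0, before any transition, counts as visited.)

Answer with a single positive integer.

Step 1: in state A at pos 0, read 0 -> (A,0)->write 1,move L,goto D. Now: state=D, head=-1, tape[-2..1]=0010 (head:  ^)
Step 2: in state D at pos -1, read 0 -> (D,0)->write 0,move R,goto A. Now: state=A, head=0, tape[-2..1]=0010 (head:   ^)
Step 3: in state A at pos 0, read 1 -> (A,1)->write 0,move L,goto B. Now: state=B, head=-1, tape[-2..1]=0000 (head:  ^)
Head positions at steps 0..3: starting at 0, distinct positions visited = {-1, 0} -> 2 position(s)

Answer: 2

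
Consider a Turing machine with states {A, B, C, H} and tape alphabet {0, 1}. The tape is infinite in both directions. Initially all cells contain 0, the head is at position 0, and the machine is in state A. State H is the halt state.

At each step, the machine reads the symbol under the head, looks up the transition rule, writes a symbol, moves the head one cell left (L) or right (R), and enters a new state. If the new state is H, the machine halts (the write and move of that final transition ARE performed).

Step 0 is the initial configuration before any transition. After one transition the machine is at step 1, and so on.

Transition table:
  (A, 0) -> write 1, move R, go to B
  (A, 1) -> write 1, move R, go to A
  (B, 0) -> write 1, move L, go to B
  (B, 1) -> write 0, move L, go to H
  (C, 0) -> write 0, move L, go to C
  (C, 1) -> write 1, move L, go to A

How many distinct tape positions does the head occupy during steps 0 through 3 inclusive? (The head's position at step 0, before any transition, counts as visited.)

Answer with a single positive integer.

Step 1: in state A at pos 0, read 0 -> (A,0)->write 1,move R,goto B. Now: state=B, head=1, tape[-1..2]=0100 (head:   ^)
Step 2: in state B at pos 1, read 0 -> (B,0)->write 1,move L,goto B. Now: state=B, head=0, tape[-1..2]=0110 (head:  ^)
Step 3: in state B at pos 0, read 1 -> (B,1)->write 0,move L,goto H. Now: state=H, head=-1, tape[-2..2]=00010 (head:  ^)
Head positions at steps 0..3: starting at 0, distinct positions visited = {-1, 0, 1} -> 3 position(s)

Answer: 3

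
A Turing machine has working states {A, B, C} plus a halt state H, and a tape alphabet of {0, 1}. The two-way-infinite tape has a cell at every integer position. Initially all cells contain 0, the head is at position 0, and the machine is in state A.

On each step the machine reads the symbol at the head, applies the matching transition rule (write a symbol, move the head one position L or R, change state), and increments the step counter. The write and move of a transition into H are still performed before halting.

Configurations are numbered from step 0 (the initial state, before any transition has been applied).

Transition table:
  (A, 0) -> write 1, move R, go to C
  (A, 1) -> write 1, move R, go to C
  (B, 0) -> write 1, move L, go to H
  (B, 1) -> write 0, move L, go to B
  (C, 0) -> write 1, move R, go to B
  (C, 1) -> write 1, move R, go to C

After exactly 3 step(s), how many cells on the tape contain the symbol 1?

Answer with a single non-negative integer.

Answer: 3

Derivation:
Step 1: in state A at pos 0, read 0 -> (A,0)->write 1,move R,goto C. Now: state=C, head=1, tape[-1..2]=0100 (head:   ^)
Step 2: in state C at pos 1, read 0 -> (C,0)->write 1,move R,goto B. Now: state=B, head=2, tape[-1..3]=01100 (head:    ^)
Step 3: in state B at pos 2, read 0 -> (B,0)->write 1,move L,goto H. Now: state=H, head=1, tape[-1..3]=01110 (head:   ^)
Cells containing 1 after step 3: {0, 1, 2} -> 3 cell(s)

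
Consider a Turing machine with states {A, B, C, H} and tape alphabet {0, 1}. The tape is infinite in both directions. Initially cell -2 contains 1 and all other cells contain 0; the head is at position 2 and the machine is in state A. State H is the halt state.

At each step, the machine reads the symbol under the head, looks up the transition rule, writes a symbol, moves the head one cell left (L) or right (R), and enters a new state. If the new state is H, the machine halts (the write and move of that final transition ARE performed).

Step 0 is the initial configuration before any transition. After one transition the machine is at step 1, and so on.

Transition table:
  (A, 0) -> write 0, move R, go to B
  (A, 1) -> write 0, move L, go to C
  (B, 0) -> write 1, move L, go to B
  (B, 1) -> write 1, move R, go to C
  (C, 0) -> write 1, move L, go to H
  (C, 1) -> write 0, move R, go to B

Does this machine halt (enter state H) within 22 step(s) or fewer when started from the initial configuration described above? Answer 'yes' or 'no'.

Step 1: in state A at pos 2, read 0 -> (A,0)->write 0,move R,goto B. Now: state=B, head=3, tape[-3..4]=01000000 (head:       ^)
Step 2: in state B at pos 3, read 0 -> (B,0)->write 1,move L,goto B. Now: state=B, head=2, tape[-3..4]=01000010 (head:      ^)
Step 3: in state B at pos 2, read 0 -> (B,0)->write 1,move L,goto B. Now: state=B, head=1, tape[-3..4]=01000110 (head:     ^)
Step 4: in state B at pos 1, read 0 -> (B,0)->write 1,move L,goto B. Now: state=B, head=0, tape[-3..4]=01001110 (head:    ^)
Step 5: in state B at pos 0, read 0 -> (B,0)->write 1,move L,goto B. Now: state=B, head=-1, tape[-3..4]=01011110 (head:   ^)
Step 6: in state B at pos -1, read 0 -> (B,0)->write 1,move L,goto B. Now: state=B, head=-2, tape[-3..4]=01111110 (head:  ^)
Step 7: in state B at pos -2, read 1 -> (B,1)->write 1,move R,goto C. Now: state=C, head=-1, tape[-3..4]=01111110 (head:   ^)
Step 8: in state C at pos -1, read 1 -> (C,1)->write 0,move R,goto B. Now: state=B, head=0, tape[-3..4]=01011110 (head:    ^)
Step 9: in state B at pos 0, read 1 -> (B,1)->write 1,move R,goto C. Now: state=C, head=1, tape[-3..4]=01011110 (head:     ^)
Step 10: in state C at pos 1, read 1 -> (C,1)->write 0,move R,goto B. Now: state=B, head=2, tape[-3..4]=01010110 (head:      ^)
Step 11: in state B at pos 2, read 1 -> (B,1)->write 1,move R,goto C. Now: state=C, head=3, tape[-3..4]=01010110 (head:       ^)
Step 12: in state C at pos 3, read 1 -> (C,1)->write 0,move R,goto B. Now: state=B, head=4, tape[-3..5]=010101000 (head:        ^)
Step 13: in state B at pos 4, read 0 -> (B,0)->write 1,move L,goto B. Now: state=B, head=3, tape[-3..5]=010101010 (head:       ^)
Step 14: in state B at pos 3, read 0 -> (B,0)->write 1,move L,goto B. Now: state=B, head=2, tape[-3..5]=010101110 (head:      ^)
Step 15: in state B at pos 2, read 1 -> (B,1)->write 1,move R,goto C. Now: state=C, head=3, tape[-3..5]=010101110 (head:       ^)
Step 16: in state C at pos 3, read 1 -> (C,1)->write 0,move R,goto B. Now: state=B, head=4, tape[-3..5]=010101010 (head:        ^)
Step 17: in state B at pos 4, read 1 -> (B,1)->write 1,move R,goto C. Now: state=C, head=5, tape[-3..6]=0101010100 (head:         ^)
Step 18: in state C at pos 5, read 0 -> (C,0)->write 1,move L,goto H. Now: state=H, head=4, tape[-3..6]=0101010110 (head:        ^)
State H reached at step 18; 18 <= 22 -> yes

Answer: yes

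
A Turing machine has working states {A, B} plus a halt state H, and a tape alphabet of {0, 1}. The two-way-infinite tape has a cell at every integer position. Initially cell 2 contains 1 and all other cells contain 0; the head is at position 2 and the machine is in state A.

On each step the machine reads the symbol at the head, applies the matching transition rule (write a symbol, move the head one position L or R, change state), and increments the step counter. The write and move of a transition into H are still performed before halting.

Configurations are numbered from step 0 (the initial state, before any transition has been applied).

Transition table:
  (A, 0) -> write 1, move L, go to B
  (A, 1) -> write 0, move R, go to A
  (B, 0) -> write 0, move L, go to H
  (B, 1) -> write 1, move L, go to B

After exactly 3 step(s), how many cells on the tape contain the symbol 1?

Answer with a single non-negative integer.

Answer: 1

Derivation:
Step 1: in state A at pos 2, read 1 -> (A,1)->write 0,move R,goto A. Now: state=A, head=3, tape[1..4]=0000 (head:   ^)
Step 2: in state A at pos 3, read 0 -> (A,0)->write 1,move L,goto B. Now: state=B, head=2, tape[1..4]=0010 (head:  ^)
Step 3: in state B at pos 2, read 0 -> (B,0)->write 0,move L,goto H. Now: state=H, head=1, tape[0..4]=00010 (head:  ^)
Cells containing 1 after step 3: {3} -> 1 cell(s)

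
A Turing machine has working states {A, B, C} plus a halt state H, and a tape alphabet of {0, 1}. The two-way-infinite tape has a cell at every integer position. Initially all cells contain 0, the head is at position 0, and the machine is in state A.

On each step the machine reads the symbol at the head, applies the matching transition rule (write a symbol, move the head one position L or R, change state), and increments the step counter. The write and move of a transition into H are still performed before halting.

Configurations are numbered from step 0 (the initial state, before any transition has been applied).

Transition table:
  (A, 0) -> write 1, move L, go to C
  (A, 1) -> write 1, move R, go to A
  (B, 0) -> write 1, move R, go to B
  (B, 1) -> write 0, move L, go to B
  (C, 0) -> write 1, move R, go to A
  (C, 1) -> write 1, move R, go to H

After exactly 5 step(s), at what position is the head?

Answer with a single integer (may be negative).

Step 1: in state A at pos 0, read 0 -> (A,0)->write 1,move L,goto C. Now: state=C, head=-1, tape[-2..1]=0010 (head:  ^)
Step 2: in state C at pos -1, read 0 -> (C,0)->write 1,move R,goto A. Now: state=A, head=0, tape[-2..1]=0110 (head:   ^)
Step 3: in state A at pos 0, read 1 -> (A,1)->write 1,move R,goto A. Now: state=A, head=1, tape[-2..2]=01100 (head:    ^)
Step 4: in state A at pos 1, read 0 -> (A,0)->write 1,move L,goto C. Now: state=C, head=0, tape[-2..2]=01110 (head:   ^)
Step 5: in state C at pos 0, read 1 -> (C,1)->write 1,move R,goto H. Now: state=H, head=1, tape[-2..2]=01110 (head:    ^)

Answer: 1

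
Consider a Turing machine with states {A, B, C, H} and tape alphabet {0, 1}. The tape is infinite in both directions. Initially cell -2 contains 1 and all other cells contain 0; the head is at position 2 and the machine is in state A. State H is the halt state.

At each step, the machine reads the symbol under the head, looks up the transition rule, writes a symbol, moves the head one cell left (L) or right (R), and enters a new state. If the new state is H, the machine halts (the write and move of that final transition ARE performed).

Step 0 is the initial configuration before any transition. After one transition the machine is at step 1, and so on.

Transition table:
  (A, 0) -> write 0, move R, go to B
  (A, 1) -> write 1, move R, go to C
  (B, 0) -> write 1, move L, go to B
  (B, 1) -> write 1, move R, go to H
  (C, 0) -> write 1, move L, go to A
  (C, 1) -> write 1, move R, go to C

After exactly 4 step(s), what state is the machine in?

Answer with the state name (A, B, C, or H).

Answer: B

Derivation:
Step 1: in state A at pos 2, read 0 -> (A,0)->write 0,move R,goto B. Now: state=B, head=3, tape[-3..4]=01000000 (head:       ^)
Step 2: in state B at pos 3, read 0 -> (B,0)->write 1,move L,goto B. Now: state=B, head=2, tape[-3..4]=01000010 (head:      ^)
Step 3: in state B at pos 2, read 0 -> (B,0)->write 1,move L,goto B. Now: state=B, head=1, tape[-3..4]=01000110 (head:     ^)
Step 4: in state B at pos 1, read 0 -> (B,0)->write 1,move L,goto B. Now: state=B, head=0, tape[-3..4]=01001110 (head:    ^)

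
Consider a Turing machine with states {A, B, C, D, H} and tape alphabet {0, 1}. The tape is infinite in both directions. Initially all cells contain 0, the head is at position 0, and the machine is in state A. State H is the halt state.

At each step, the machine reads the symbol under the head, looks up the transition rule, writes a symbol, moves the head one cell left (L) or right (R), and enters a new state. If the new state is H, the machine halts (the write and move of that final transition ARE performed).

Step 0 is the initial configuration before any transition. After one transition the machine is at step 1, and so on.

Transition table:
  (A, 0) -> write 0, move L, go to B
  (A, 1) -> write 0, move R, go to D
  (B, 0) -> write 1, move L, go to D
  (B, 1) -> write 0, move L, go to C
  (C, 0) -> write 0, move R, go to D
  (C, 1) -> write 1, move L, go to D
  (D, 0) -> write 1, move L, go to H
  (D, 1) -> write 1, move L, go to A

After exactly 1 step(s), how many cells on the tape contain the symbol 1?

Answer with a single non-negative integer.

Step 1: in state A at pos 0, read 0 -> (A,0)->write 0,move L,goto B. Now: state=B, head=-1, tape[-2..1]=0000 (head:  ^)
No cell contains 1 after step 1 -> 0 cell(s)

Answer: 0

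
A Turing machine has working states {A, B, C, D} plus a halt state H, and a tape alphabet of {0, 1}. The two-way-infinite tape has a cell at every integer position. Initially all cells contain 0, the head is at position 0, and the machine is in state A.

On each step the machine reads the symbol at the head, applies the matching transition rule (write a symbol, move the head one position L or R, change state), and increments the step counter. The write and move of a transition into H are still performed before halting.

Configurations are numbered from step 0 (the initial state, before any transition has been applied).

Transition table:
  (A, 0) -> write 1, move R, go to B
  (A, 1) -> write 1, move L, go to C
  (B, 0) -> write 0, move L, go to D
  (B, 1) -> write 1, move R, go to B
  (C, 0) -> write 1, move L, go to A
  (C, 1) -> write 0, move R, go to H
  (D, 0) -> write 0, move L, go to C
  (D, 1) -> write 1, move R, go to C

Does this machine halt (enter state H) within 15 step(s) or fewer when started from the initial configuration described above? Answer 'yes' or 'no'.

Step 1: in state A at pos 0, read 0 -> (A,0)->write 1,move R,goto B. Now: state=B, head=1, tape[-1..2]=0100 (head:   ^)
Step 2: in state B at pos 1, read 0 -> (B,0)->write 0,move L,goto D. Now: state=D, head=0, tape[-1..2]=0100 (head:  ^)
Step 3: in state D at pos 0, read 1 -> (D,1)->write 1,move R,goto C. Now: state=C, head=1, tape[-1..2]=0100 (head:   ^)
Step 4: in state C at pos 1, read 0 -> (C,0)->write 1,move L,goto A. Now: state=A, head=0, tape[-1..2]=0110 (head:  ^)
Step 5: in state A at pos 0, read 1 -> (A,1)->write 1,move L,goto C. Now: state=C, head=-1, tape[-2..2]=00110 (head:  ^)
Step 6: in state C at pos -1, read 0 -> (C,0)->write 1,move L,goto A. Now: state=A, head=-2, tape[-3..2]=001110 (head:  ^)
Step 7: in state A at pos -2, read 0 -> (A,0)->write 1,move R,goto B. Now: state=B, head=-1, tape[-3..2]=011110 (head:   ^)
Step 8: in state B at pos -1, read 1 -> (B,1)->write 1,move R,goto B. Now: state=B, head=0, tape[-3..2]=011110 (head:    ^)
Step 9: in state B at pos 0, read 1 -> (B,1)->write 1,move R,goto B. Now: state=B, head=1, tape[-3..2]=011110 (head:     ^)
Step 10: in state B at pos 1, read 1 -> (B,1)->write 1,move R,goto B. Now: state=B, head=2, tape[-3..3]=0111100 (head:      ^)
Step 11: in state B at pos 2, read 0 -> (B,0)->write 0,move L,goto D. Now: state=D, head=1, tape[-3..3]=0111100 (head:     ^)
Step 12: in state D at pos 1, read 1 -> (D,1)->write 1,move R,goto C. Now: state=C, head=2, tape[-3..3]=0111100 (head:      ^)
Step 13: in state C at pos 2, read 0 -> (C,0)->write 1,move L,goto A. Now: state=A, head=1, tape[-3..3]=0111110 (head:     ^)
Step 14: in state A at pos 1, read 1 -> (A,1)->write 1,move L,goto C. Now: state=C, head=0, tape[-3..3]=0111110 (head:    ^)
Step 15: in state C at pos 0, read 1 -> (C,1)->write 0,move R,goto H. Now: state=H, head=1, tape[-3..3]=0110110 (head:     ^)
State H reached at step 15; 15 <= 15 -> yes

Answer: yes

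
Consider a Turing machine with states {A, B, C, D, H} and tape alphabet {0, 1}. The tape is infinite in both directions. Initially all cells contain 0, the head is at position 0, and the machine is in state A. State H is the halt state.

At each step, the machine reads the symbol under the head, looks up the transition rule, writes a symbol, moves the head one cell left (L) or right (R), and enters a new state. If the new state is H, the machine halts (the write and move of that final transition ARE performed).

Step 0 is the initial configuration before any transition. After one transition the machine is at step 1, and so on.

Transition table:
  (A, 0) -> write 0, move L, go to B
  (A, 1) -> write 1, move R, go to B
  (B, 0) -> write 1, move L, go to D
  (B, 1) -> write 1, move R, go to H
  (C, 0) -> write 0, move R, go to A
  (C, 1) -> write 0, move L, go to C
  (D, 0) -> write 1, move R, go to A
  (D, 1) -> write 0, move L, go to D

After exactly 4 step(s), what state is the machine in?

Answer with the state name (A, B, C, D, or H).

Step 1: in state A at pos 0, read 0 -> (A,0)->write 0,move L,goto B. Now: state=B, head=-1, tape[-2..1]=0000 (head:  ^)
Step 2: in state B at pos -1, read 0 -> (B,0)->write 1,move L,goto D. Now: state=D, head=-2, tape[-3..1]=00100 (head:  ^)
Step 3: in state D at pos -2, read 0 -> (D,0)->write 1,move R,goto A. Now: state=A, head=-1, tape[-3..1]=01100 (head:   ^)
Step 4: in state A at pos -1, read 1 -> (A,1)->write 1,move R,goto B. Now: state=B, head=0, tape[-3..1]=01100 (head:    ^)

Answer: B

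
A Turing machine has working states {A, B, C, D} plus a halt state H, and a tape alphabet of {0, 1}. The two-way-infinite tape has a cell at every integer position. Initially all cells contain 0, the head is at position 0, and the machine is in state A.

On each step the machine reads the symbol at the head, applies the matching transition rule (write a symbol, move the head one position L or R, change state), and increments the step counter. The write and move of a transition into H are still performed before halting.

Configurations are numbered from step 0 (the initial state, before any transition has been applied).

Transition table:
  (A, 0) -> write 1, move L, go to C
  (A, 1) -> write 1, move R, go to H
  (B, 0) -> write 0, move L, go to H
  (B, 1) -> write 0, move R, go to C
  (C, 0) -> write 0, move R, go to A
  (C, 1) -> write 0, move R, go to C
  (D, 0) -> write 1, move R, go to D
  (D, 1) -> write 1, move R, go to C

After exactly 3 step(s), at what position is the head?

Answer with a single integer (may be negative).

Answer: 1

Derivation:
Step 1: in state A at pos 0, read 0 -> (A,0)->write 1,move L,goto C. Now: state=C, head=-1, tape[-2..1]=0010 (head:  ^)
Step 2: in state C at pos -1, read 0 -> (C,0)->write 0,move R,goto A. Now: state=A, head=0, tape[-2..1]=0010 (head:   ^)
Step 3: in state A at pos 0, read 1 -> (A,1)->write 1,move R,goto H. Now: state=H, head=1, tape[-2..2]=00100 (head:    ^)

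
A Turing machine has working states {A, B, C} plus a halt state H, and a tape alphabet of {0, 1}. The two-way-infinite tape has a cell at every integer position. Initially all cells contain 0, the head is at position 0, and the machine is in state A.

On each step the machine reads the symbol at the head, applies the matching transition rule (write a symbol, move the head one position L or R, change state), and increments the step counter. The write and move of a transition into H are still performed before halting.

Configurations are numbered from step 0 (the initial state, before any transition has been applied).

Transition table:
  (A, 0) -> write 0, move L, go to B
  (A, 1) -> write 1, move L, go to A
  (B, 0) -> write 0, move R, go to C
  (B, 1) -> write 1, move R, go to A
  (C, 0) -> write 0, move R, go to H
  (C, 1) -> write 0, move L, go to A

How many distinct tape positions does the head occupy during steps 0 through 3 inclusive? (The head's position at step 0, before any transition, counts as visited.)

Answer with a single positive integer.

Answer: 3

Derivation:
Step 1: in state A at pos 0, read 0 -> (A,0)->write 0,move L,goto B. Now: state=B, head=-1, tape[-2..1]=0000 (head:  ^)
Step 2: in state B at pos -1, read 0 -> (B,0)->write 0,move R,goto C. Now: state=C, head=0, tape[-2..1]=0000 (head:   ^)
Step 3: in state C at pos 0, read 0 -> (C,0)->write 0,move R,goto H. Now: state=H, head=1, tape[-2..2]=00000 (head:    ^)
Head positions at steps 0..3: starting at 0, distinct positions visited = {-1, 0, 1} -> 3 position(s)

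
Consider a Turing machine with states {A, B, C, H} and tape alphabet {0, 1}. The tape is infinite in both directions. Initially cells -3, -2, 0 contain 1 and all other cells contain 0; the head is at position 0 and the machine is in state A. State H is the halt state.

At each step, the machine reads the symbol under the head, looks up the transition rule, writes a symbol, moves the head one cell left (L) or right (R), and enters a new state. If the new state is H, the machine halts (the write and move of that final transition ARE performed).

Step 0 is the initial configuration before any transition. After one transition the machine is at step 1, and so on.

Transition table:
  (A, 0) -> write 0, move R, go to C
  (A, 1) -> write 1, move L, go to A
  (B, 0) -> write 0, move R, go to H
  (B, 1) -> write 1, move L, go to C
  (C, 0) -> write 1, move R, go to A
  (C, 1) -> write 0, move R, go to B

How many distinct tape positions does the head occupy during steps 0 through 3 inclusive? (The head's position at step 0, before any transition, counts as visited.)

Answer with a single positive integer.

Answer: 3

Derivation:
Step 1: in state A at pos 0, read 1 -> (A,1)->write 1,move L,goto A. Now: state=A, head=-1, tape[-4..1]=011010 (head:    ^)
Step 2: in state A at pos -1, read 0 -> (A,0)->write 0,move R,goto C. Now: state=C, head=0, tape[-4..1]=011010 (head:     ^)
Step 3: in state C at pos 0, read 1 -> (C,1)->write 0,move R,goto B. Now: state=B, head=1, tape[-4..2]=0110000 (head:      ^)
Head positions at steps 0..3: starting at 0, distinct positions visited = {-1, 0, 1} -> 3 position(s)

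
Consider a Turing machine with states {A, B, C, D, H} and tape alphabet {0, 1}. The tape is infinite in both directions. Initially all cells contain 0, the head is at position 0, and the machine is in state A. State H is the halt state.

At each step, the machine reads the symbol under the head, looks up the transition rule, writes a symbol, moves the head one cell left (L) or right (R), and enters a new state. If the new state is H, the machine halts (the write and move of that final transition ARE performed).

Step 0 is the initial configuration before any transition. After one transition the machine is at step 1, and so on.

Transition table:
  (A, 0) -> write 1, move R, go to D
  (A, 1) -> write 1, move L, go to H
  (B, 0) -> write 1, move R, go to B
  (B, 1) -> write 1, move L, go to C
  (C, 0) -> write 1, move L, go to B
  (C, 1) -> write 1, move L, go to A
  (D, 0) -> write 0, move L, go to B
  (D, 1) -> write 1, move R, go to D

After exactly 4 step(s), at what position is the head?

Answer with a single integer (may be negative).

Step 1: in state A at pos 0, read 0 -> (A,0)->write 1,move R,goto D. Now: state=D, head=1, tape[-1..2]=0100 (head:   ^)
Step 2: in state D at pos 1, read 0 -> (D,0)->write 0,move L,goto B. Now: state=B, head=0, tape[-1..2]=0100 (head:  ^)
Step 3: in state B at pos 0, read 1 -> (B,1)->write 1,move L,goto C. Now: state=C, head=-1, tape[-2..2]=00100 (head:  ^)
Step 4: in state C at pos -1, read 0 -> (C,0)->write 1,move L,goto B. Now: state=B, head=-2, tape[-3..2]=001100 (head:  ^)

Answer: -2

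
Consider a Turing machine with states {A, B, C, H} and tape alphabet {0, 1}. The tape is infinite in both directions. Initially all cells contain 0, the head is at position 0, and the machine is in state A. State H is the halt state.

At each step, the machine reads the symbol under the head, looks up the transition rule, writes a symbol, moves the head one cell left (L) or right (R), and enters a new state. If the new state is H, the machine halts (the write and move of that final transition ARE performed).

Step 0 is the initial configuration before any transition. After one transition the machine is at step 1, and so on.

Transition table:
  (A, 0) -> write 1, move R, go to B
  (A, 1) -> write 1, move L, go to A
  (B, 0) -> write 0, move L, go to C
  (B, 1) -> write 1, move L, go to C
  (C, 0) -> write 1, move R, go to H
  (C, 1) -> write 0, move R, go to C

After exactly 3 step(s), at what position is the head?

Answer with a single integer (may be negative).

Answer: 1

Derivation:
Step 1: in state A at pos 0, read 0 -> (A,0)->write 1,move R,goto B. Now: state=B, head=1, tape[-1..2]=0100 (head:   ^)
Step 2: in state B at pos 1, read 0 -> (B,0)->write 0,move L,goto C. Now: state=C, head=0, tape[-1..2]=0100 (head:  ^)
Step 3: in state C at pos 0, read 1 -> (C,1)->write 0,move R,goto C. Now: state=C, head=1, tape[-1..2]=0000 (head:   ^)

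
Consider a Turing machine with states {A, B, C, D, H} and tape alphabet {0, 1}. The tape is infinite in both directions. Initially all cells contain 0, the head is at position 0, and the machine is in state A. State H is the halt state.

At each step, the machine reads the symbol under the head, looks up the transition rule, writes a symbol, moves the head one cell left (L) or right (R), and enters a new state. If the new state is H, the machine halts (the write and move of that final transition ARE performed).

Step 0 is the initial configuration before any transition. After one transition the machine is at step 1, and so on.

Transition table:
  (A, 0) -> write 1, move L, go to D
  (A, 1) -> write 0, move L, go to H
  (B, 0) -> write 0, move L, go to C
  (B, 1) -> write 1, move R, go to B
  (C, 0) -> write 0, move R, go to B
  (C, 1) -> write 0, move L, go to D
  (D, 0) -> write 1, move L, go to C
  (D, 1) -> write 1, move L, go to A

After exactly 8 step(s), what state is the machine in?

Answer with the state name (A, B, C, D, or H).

Answer: A

Derivation:
Step 1: in state A at pos 0, read 0 -> (A,0)->write 1,move L,goto D. Now: state=D, head=-1, tape[-2..1]=0010 (head:  ^)
Step 2: in state D at pos -1, read 0 -> (D,0)->write 1,move L,goto C. Now: state=C, head=-2, tape[-3..1]=00110 (head:  ^)
Step 3: in state C at pos -2, read 0 -> (C,0)->write 0,move R,goto B. Now: state=B, head=-1, tape[-3..1]=00110 (head:   ^)
Step 4: in state B at pos -1, read 1 -> (B,1)->write 1,move R,goto B. Now: state=B, head=0, tape[-3..1]=00110 (head:    ^)
Step 5: in state B at pos 0, read 1 -> (B,1)->write 1,move R,goto B. Now: state=B, head=1, tape[-3..2]=001100 (head:     ^)
Step 6: in state B at pos 1, read 0 -> (B,0)->write 0,move L,goto C. Now: state=C, head=0, tape[-3..2]=001100 (head:    ^)
Step 7: in state C at pos 0, read 1 -> (C,1)->write 0,move L,goto D. Now: state=D, head=-1, tape[-3..2]=001000 (head:   ^)
Step 8: in state D at pos -1, read 1 -> (D,1)->write 1,move L,goto A. Now: state=A, head=-2, tape[-3..2]=001000 (head:  ^)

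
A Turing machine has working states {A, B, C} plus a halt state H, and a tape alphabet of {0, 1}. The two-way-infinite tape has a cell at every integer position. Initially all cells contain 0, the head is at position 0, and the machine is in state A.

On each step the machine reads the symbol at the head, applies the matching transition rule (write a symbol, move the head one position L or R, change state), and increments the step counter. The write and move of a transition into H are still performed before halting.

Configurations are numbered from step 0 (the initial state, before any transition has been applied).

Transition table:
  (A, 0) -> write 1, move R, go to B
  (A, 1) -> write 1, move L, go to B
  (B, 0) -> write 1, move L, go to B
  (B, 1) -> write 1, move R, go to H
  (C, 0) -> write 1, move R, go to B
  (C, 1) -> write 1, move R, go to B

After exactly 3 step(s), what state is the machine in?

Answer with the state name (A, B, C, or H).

Step 1: in state A at pos 0, read 0 -> (A,0)->write 1,move R,goto B. Now: state=B, head=1, tape[-1..2]=0100 (head:   ^)
Step 2: in state B at pos 1, read 0 -> (B,0)->write 1,move L,goto B. Now: state=B, head=0, tape[-1..2]=0110 (head:  ^)
Step 3: in state B at pos 0, read 1 -> (B,1)->write 1,move R,goto H. Now: state=H, head=1, tape[-1..2]=0110 (head:   ^)

Answer: H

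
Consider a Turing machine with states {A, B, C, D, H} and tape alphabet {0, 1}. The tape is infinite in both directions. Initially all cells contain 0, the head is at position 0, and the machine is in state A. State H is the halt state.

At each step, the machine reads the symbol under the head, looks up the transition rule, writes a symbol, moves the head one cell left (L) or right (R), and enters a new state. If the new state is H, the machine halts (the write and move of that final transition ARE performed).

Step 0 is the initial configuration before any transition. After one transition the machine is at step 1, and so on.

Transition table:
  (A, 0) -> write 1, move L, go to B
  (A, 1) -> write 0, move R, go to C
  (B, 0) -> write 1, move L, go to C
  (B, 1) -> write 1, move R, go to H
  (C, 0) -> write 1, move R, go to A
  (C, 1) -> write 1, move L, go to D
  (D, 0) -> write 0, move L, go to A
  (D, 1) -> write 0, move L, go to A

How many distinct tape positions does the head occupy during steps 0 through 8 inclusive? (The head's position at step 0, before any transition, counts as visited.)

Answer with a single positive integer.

Answer: 3

Derivation:
Step 1: in state A at pos 0, read 0 -> (A,0)->write 1,move L,goto B. Now: state=B, head=-1, tape[-2..1]=0010 (head:  ^)
Step 2: in state B at pos -1, read 0 -> (B,0)->write 1,move L,goto C. Now: state=C, head=-2, tape[-3..1]=00110 (head:  ^)
Step 3: in state C at pos -2, read 0 -> (C,0)->write 1,move R,goto A. Now: state=A, head=-1, tape[-3..1]=01110 (head:   ^)
Step 4: in state A at pos -1, read 1 -> (A,1)->write 0,move R,goto C. Now: state=C, head=0, tape[-3..1]=01010 (head:    ^)
Step 5: in state C at pos 0, read 1 -> (C,1)->write 1,move L,goto D. Now: state=D, head=-1, tape[-3..1]=01010 (head:   ^)
Step 6: in state D at pos -1, read 0 -> (D,0)->write 0,move L,goto A. Now: state=A, head=-2, tape[-3..1]=01010 (head:  ^)
Step 7: in state A at pos -2, read 1 -> (A,1)->write 0,move R,goto C. Now: state=C, head=-1, tape[-3..1]=00010 (head:   ^)
Step 8: in state C at pos -1, read 0 -> (C,0)->write 1,move R,goto A. Now: state=A, head=0, tape[-3..1]=00110 (head:    ^)
Head positions at steps 0..8: starting at 0, distinct positions visited = {-2, -1, 0} -> 3 position(s)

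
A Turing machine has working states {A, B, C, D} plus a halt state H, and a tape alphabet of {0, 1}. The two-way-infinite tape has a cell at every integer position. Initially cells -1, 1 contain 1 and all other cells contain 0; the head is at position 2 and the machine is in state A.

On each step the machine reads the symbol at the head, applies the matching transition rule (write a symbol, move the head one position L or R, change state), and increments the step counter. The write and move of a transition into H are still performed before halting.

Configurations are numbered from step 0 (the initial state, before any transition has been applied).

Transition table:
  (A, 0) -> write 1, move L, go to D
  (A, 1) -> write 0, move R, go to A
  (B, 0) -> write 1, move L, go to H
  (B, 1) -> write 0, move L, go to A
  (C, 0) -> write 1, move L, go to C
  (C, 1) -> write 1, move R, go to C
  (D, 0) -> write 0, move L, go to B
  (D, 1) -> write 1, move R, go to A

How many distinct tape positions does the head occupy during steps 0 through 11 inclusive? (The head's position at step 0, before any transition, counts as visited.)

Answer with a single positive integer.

Answer: 5

Derivation:
Step 1: in state A at pos 2, read 0 -> (A,0)->write 1,move L,goto D. Now: state=D, head=1, tape[-2..3]=010110 (head:    ^)
Step 2: in state D at pos 1, read 1 -> (D,1)->write 1,move R,goto A. Now: state=A, head=2, tape[-2..3]=010110 (head:     ^)
Step 3: in state A at pos 2, read 1 -> (A,1)->write 0,move R,goto A. Now: state=A, head=3, tape[-2..4]=0101000 (head:      ^)
Step 4: in state A at pos 3, read 0 -> (A,0)->write 1,move L,goto D. Now: state=D, head=2, tape[-2..4]=0101010 (head:     ^)
Step 5: in state D at pos 2, read 0 -> (D,0)->write 0,move L,goto B. Now: state=B, head=1, tape[-2..4]=0101010 (head:    ^)
Step 6: in state B at pos 1, read 1 -> (B,1)->write 0,move L,goto A. Now: state=A, head=0, tape[-2..4]=0100010 (head:   ^)
Step 7: in state A at pos 0, read 0 -> (A,0)->write 1,move L,goto D. Now: state=D, head=-1, tape[-2..4]=0110010 (head:  ^)
Step 8: in state D at pos -1, read 1 -> (D,1)->write 1,move R,goto A. Now: state=A, head=0, tape[-2..4]=0110010 (head:   ^)
Step 9: in state A at pos 0, read 1 -> (A,1)->write 0,move R,goto A. Now: state=A, head=1, tape[-2..4]=0100010 (head:    ^)
Step 10: in state A at pos 1, read 0 -> (A,0)->write 1,move L,goto D. Now: state=D, head=0, tape[-2..4]=0101010 (head:   ^)
Step 11: in state D at pos 0, read 0 -> (D,0)->write 0,move L,goto B. Now: state=B, head=-1, tape[-2..4]=0101010 (head:  ^)
Head positions at steps 0..11: starting at 2, distinct positions visited = {-1, 0, 1, 2, 3} -> 5 position(s)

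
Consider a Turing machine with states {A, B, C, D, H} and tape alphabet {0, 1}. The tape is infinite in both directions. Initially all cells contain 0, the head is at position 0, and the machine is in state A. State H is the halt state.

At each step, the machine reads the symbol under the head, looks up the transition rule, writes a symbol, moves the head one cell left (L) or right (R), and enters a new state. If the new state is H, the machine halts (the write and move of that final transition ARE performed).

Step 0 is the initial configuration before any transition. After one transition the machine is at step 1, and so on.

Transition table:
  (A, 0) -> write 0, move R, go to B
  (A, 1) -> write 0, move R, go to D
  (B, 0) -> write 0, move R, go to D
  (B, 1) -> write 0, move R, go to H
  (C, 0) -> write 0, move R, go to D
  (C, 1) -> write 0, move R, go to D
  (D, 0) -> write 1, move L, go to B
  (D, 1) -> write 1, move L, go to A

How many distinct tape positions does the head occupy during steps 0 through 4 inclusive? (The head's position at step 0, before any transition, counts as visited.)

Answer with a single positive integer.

Answer: 3

Derivation:
Step 1: in state A at pos 0, read 0 -> (A,0)->write 0,move R,goto B. Now: state=B, head=1, tape[-1..2]=0000 (head:   ^)
Step 2: in state B at pos 1, read 0 -> (B,0)->write 0,move R,goto D. Now: state=D, head=2, tape[-1..3]=00000 (head:    ^)
Step 3: in state D at pos 2, read 0 -> (D,0)->write 1,move L,goto B. Now: state=B, head=1, tape[-1..3]=00010 (head:   ^)
Step 4: in state B at pos 1, read 0 -> (B,0)->write 0,move R,goto D. Now: state=D, head=2, tape[-1..3]=00010 (head:    ^)
Head positions at steps 0..4: starting at 0, distinct positions visited = {0, 1, 2} -> 3 position(s)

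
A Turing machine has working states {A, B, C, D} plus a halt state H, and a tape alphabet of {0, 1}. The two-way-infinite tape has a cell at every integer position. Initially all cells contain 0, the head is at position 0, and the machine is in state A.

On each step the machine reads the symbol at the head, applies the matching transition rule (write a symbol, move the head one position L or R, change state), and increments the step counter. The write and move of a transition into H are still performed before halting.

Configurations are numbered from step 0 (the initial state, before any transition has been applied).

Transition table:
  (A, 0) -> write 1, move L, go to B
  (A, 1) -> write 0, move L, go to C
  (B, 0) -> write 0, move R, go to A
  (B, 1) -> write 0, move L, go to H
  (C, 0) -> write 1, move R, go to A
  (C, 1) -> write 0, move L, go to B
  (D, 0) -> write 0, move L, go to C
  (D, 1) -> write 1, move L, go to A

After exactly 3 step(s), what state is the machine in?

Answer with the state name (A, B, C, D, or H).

Step 1: in state A at pos 0, read 0 -> (A,0)->write 1,move L,goto B. Now: state=B, head=-1, tape[-2..1]=0010 (head:  ^)
Step 2: in state B at pos -1, read 0 -> (B,0)->write 0,move R,goto A. Now: state=A, head=0, tape[-2..1]=0010 (head:   ^)
Step 3: in state A at pos 0, read 1 -> (A,1)->write 0,move L,goto C. Now: state=C, head=-1, tape[-2..1]=0000 (head:  ^)

Answer: C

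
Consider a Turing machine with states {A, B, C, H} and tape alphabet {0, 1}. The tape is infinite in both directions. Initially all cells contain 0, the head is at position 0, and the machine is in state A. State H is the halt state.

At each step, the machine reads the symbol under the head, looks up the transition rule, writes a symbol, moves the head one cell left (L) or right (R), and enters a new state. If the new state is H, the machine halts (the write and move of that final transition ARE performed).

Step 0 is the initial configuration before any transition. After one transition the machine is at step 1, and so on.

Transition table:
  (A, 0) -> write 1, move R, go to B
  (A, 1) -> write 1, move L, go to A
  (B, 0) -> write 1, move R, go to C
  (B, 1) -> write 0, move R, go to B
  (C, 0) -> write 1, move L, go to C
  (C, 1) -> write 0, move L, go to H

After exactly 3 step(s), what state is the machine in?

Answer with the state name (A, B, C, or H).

Answer: C

Derivation:
Step 1: in state A at pos 0, read 0 -> (A,0)->write 1,move R,goto B. Now: state=B, head=1, tape[-1..2]=0100 (head:   ^)
Step 2: in state B at pos 1, read 0 -> (B,0)->write 1,move R,goto C. Now: state=C, head=2, tape[-1..3]=01100 (head:    ^)
Step 3: in state C at pos 2, read 0 -> (C,0)->write 1,move L,goto C. Now: state=C, head=1, tape[-1..3]=01110 (head:   ^)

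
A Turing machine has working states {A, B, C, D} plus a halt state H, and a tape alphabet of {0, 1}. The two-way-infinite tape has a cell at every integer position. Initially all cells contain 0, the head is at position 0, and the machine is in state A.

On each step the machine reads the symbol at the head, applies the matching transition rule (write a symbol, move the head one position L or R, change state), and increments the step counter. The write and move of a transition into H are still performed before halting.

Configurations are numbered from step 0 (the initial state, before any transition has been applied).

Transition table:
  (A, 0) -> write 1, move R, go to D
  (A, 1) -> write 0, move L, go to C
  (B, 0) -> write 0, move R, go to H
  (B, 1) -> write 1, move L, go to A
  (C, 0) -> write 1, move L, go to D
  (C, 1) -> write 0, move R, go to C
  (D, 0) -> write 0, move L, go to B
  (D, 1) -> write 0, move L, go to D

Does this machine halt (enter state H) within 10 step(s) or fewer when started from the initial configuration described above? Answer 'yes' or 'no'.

Answer: yes

Derivation:
Step 1: in state A at pos 0, read 0 -> (A,0)->write 1,move R,goto D. Now: state=D, head=1, tape[-1..2]=0100 (head:   ^)
Step 2: in state D at pos 1, read 0 -> (D,0)->write 0,move L,goto B. Now: state=B, head=0, tape[-1..2]=0100 (head:  ^)
Step 3: in state B at pos 0, read 1 -> (B,1)->write 1,move L,goto A. Now: state=A, head=-1, tape[-2..2]=00100 (head:  ^)
Step 4: in state A at pos -1, read 0 -> (A,0)->write 1,move R,goto D. Now: state=D, head=0, tape[-2..2]=01100 (head:   ^)
Step 5: in state D at pos 0, read 1 -> (D,1)->write 0,move L,goto D. Now: state=D, head=-1, tape[-2..2]=01000 (head:  ^)
Step 6: in state D at pos -1, read 1 -> (D,1)->write 0,move L,goto D. Now: state=D, head=-2, tape[-3..2]=000000 (head:  ^)
Step 7: in state D at pos -2, read 0 -> (D,0)->write 0,move L,goto B. Now: state=B, head=-3, tape[-4..2]=0000000 (head:  ^)
Step 8: in state B at pos -3, read 0 -> (B,0)->write 0,move R,goto H. Now: state=H, head=-2, tape[-4..2]=0000000 (head:   ^)
State H reached at step 8; 8 <= 10 -> yes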